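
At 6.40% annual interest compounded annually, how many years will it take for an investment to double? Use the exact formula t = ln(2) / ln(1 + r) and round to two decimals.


Doubling condition: (1 + r)^t = 2
Take ln of both sides: t × ln(1 + r) = ln(2)
t = ln(2) / ln(1 + r)
t = 0.693147 / 0.062035
t = 11.17

t = ln(2) / ln(1 + r) = 11.17 years


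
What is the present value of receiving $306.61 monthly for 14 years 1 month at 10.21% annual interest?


Present value of an ordinary annuity: PV = PMT × (1 − (1 + r)^(−n)) / r
Monthly rate r = 0.1021/12 ≈ 0.00850833, n = 169
PV = $306.61 × (1 − (1 + 0.1021/12)^(−169)) / (0.1021/12)
PV = $306.61 × 89.456719
PV = $27,428.32

PV = PMT × (1-(1+r)^(-n))/r = $27,428.32


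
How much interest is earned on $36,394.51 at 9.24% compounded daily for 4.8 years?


Compound interest earned = final amount − principal.
A = P(1 + r/n)^(nt) = $36,394.51 × (1 + 0.0924/365)^(365 × 4.8) = $56,706.10
Interest = A − P = $56,706.10 − $36,394.51 = $20,311.59

Interest = A - P = $20,311.59


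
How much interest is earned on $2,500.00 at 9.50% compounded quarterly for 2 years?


Compound interest earned = final amount − principal.
A = P(1 + r/n)^(nt) = $2,500.00 × (1 + 0.095/4)^(4 × 2) = $3,016.42
Interest = A − P = $3,016.42 − $2,500.00 = $516.42

Interest = A - P = $516.42


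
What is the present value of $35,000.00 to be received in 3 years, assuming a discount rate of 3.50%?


Present value formula: PV = FV / (1 + r)^t
PV = $35,000.00 / (1 + 0.035)^3
PV = $35,000.00 / 1.108718
PV = $31,567.99

PV = FV / (1 + r)^t = $31,567.99


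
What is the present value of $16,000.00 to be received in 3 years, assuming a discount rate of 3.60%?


Present value formula: PV = FV / (1 + r)^t
PV = $16,000.00 / (1 + 0.036)^3
PV = $16,000.00 / 1.111935
PV = $14,389.33

PV = FV / (1 + r)^t = $14,389.33


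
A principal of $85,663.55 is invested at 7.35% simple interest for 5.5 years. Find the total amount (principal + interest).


Total amount formula: A = P(1 + rt) = P + P·r·t
Interest: I = P × r × t = $85,663.55 × 0.0735 × 5.5 = $34,629.49
A = P + I = $85,663.55 + $34,629.49 = $120,293.04

A = P + I = P(1 + rt) = $120,293.04


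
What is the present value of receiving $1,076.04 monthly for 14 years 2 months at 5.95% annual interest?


Present value of an ordinary annuity: PV = PMT × (1 − (1 + r)^(−n)) / r
Monthly rate r = 0.0595/12 ≈ 0.00495833, n = 170
PV = $1,076.04 × (1 − (1 + 0.0595/12)^(−170)) / (0.0595/12)
PV = $1,076.04 × 114.685572
PV = $123,406.26

PV = PMT × (1-(1+r)^(-n))/r = $123,406.26


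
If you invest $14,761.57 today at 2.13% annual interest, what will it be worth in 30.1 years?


Future value formula: FV = PV × (1 + r)^t
FV = $14,761.57 × (1 + 0.0213)^30.1
FV = $14,761.57 × 1.8858854
FV = $27,838.63

FV = PV × (1 + r)^t = $27,838.63


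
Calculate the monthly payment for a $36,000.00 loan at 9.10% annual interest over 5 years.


Loan payment formula: PMT = PV × r / (1 − (1 + r)^(−n))
Monthly rate r = 0.091/12 ≈ 0.00758333, n = 60 months
Denominator: 1 − (1 + 0.091/12)^(−60) = 0.364462
PMT = $36,000.00 × (0.091/12) / 0.364462
PMT = $749.05 per month

PMT = PV × r / (1-(1+r)^(-n)) = $749.05/month


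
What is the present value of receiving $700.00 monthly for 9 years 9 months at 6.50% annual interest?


Present value of an ordinary annuity: PV = PMT × (1 − (1 + r)^(−n)) / r
Monthly rate r = 0.065/12 ≈ 0.00541667, n = 117
PV = $700.00 × (1 − (1 + 0.065/12)^(−117)) / (0.065/12)
PV = $700.00 × 86.491099
PV = $60,543.77

PV = PMT × (1-(1+r)^(-n))/r = $60,543.77


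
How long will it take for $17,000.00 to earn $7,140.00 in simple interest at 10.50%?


Rearrange the simple interest formula for t:
I = P × r × t  ⇒  t = I / (P × r)
t = $7,140.00 / ($17,000.00 × 0.105)
t = 4

t = I/(P×r) = 4 years


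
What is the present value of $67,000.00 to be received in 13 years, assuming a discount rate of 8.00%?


Present value formula: PV = FV / (1 + r)^t
PV = $67,000.00 / (1 + 0.08)^13
PV = $67,000.00 / 2.719624
PV = $24,635.76

PV = FV / (1 + r)^t = $24,635.76


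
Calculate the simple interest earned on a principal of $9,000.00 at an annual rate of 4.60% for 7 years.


Simple interest formula: I = P × r × t
I = $9,000.00 × 0.046 × 7
I = $2,898.00

I = P × r × t = $2,898.00


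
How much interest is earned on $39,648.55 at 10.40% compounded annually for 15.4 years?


Compound interest earned = final amount − principal.
A = P(1 + r/n)^(nt) = $39,648.55 × (1 + 0.104/1)^(1 × 15.4) = $181,949.57
Interest = A − P = $181,949.57 − $39,648.55 = $142,301.02

Interest = A - P = $142,301.02


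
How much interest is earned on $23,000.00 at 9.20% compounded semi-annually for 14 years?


Compound interest earned = final amount − principal.
A = P(1 + r/n)^(nt) = $23,000.00 × (1 + 0.092/2)^(2 × 14) = $81,024.25
Interest = A − P = $81,024.25 − $23,000.00 = $58,024.25

Interest = A - P = $58,024.25


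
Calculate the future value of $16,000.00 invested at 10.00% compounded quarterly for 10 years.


Compound interest formula: A = P(1 + r/n)^(nt)
A = $16,000.00 × (1 + 0.1/4)^(4 × 10)
Growth factor: (1 + 0.1/4)^40 = 2.685064
A = $16,000.00 × 2.685064
A = $42,961.02

A = P(1 + r/n)^(nt) = $42,961.02


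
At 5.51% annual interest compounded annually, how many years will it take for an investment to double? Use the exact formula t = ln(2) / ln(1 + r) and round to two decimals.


Doubling condition: (1 + r)^t = 2
Take ln of both sides: t × ln(1 + r) = ln(2)
t = ln(2) / ln(1 + r)
t = 0.693147 / 0.053636
t = 12.92

t = ln(2) / ln(1 + r) = 12.92 years


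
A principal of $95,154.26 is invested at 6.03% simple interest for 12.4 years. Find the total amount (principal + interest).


Total amount formula: A = P(1 + rt) = P + P·r·t
Interest: I = P × r × t = $95,154.26 × 0.0603 × 12.4 = $71,148.74
A = P + I = $95,154.26 + $71,148.74 = $166,303.00

A = P + I = P(1 + rt) = $166,303.00


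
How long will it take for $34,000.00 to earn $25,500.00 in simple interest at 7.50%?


Rearrange the simple interest formula for t:
I = P × r × t  ⇒  t = I / (P × r)
t = $25,500.00 / ($34,000.00 × 0.075)
t = 10

t = I/(P×r) = 10 years


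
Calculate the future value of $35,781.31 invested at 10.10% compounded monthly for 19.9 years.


Compound interest formula: A = P(1 + r/n)^(nt)
A = $35,781.31 × (1 + 0.101/12)^(12 × 19.9)
Growth factor: (1 + 0.101/12)^238.8 = 7.4000654
A = $35,781.31 × 7.4000654
A = $264,784.03

A = P(1 + r/n)^(nt) = $264,784.03


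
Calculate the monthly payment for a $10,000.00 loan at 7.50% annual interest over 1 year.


Loan payment formula: PMT = PV × r / (1 − (1 + r)^(−n))
Monthly rate r = 0.075/12 = 0.00625, n = 12 months
Denominator: 1 − (1 + 0.075/12)^(−12) = 0.072040
PMT = $10,000.00 × (0.075/12) / 0.072040
PMT = $867.57 per month

PMT = PV × r / (1-(1+r)^(-n)) = $867.57/month


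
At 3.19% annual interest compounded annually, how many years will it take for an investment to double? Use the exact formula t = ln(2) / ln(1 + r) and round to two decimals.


Doubling condition: (1 + r)^t = 2
Take ln of both sides: t × ln(1 + r) = ln(2)
t = ln(2) / ln(1 + r)
t = 0.693147 / 0.031402
t = 22.07

t = ln(2) / ln(1 + r) = 22.07 years


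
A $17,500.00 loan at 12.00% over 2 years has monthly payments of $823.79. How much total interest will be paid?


Total paid over the life of the loan = PMT × n.
Total paid = $823.79 × 24 = $19,770.96
Total interest = total paid − principal = $19,770.96 − $17,500.00 = $2,270.96

Total interest = (PMT × n) - PV = $2,270.96


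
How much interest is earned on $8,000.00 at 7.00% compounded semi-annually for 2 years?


Compound interest earned = final amount − principal.
A = P(1 + r/n)^(nt) = $8,000.00 × (1 + 0.07/2)^(2 × 2) = $9,180.18
Interest = A − P = $9,180.18 − $8,000.00 = $1,180.18

Interest = A - P = $1,180.18


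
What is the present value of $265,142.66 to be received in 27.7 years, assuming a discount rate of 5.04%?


Present value formula: PV = FV / (1 + r)^t
PV = $265,142.66 / (1 + 0.0504)^27.7
PV = $265,142.66 / 3.9041415
PV = $67,913.18

PV = FV / (1 + r)^t = $67,913.18


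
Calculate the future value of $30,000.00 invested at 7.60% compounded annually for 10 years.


Compound interest formula: A = P(1 + r/n)^(nt)
A = $30,000.00 × (1 + 0.076/1)^(1 × 10)
Growth factor: (1 + 0.076/1)^10 = 2.0802844
A = $30,000.00 × 2.0802844
A = $62,408.53

A = P(1 + r/n)^(nt) = $62,408.53


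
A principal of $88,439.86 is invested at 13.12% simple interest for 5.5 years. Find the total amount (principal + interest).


Total amount formula: A = P(1 + rt) = P + P·r·t
Interest: I = P × r × t = $88,439.86 × 0.1312 × 5.5 = $63,818.20
A = P + I = $88,439.86 + $63,818.20 = $152,258.06

A = P + I = P(1 + rt) = $152,258.06


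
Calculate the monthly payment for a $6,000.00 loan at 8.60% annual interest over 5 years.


Loan payment formula: PMT = PV × r / (1 − (1 + r)^(−n))
Monthly rate r = 0.086/12 ≈ 0.00716667, n = 60 months
Denominator: 1 − (1 + 0.086/12)^(−60) = 0.348493
PMT = $6,000.00 × (0.086/12) / 0.348493
PMT = $123.39 per month

PMT = PV × r / (1-(1+r)^(-n)) = $123.39/month


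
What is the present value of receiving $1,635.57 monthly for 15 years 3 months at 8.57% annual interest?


Present value of an ordinary annuity: PV = PMT × (1 − (1 + r)^(−n)) / r
Monthly rate r = 0.0857/12 ≈ 0.00714167, n = 183
PV = $1,635.57 × (1 − (1 + 0.0857/12)^(−183)) / (0.0857/12)
PV = $1,635.57 × 101.949445
PV = $166,745.45

PV = PMT × (1-(1+r)^(-n))/r = $166,745.45


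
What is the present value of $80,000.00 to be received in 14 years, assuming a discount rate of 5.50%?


Present value formula: PV = FV / (1 + r)^t
PV = $80,000.00 / (1 + 0.055)^14
PV = $80,000.00 / 2.1160915
PV = $37,805.55

PV = FV / (1 + r)^t = $37,805.55


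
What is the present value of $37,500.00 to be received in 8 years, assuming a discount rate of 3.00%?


Present value formula: PV = FV / (1 + r)^t
PV = $37,500.00 / (1 + 0.03)^8
PV = $37,500.00 / 1.266770
PV = $29,602.85

PV = FV / (1 + r)^t = $29,602.85


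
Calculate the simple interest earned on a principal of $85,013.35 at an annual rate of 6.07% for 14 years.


Simple interest formula: I = P × r × t
I = $85,013.35 × 0.0607 × 14
I = $72,244.34

I = P × r × t = $72,244.34


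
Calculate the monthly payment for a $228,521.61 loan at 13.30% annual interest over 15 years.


Loan payment formula: PMT = PV × r / (1 − (1 + r)^(−n))
Monthly rate r = 0.133/12 ≈ 0.01108333, n = 180 months
Denominator: 1 − (1 + 0.133/12)^(−180) = 0.862485
PMT = $228,521.61 × (0.133/12) / 0.862485
PMT = $2,936.61 per month

PMT = PV × r / (1-(1+r)^(-n)) = $2,936.61/month


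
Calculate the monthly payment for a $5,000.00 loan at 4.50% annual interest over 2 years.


Loan payment formula: PMT = PV × r / (1 − (1 + r)^(−n))
Monthly rate r = 0.045/12 = 0.00375, n = 24 months
Denominator: 1 − (1 + 0.045/12)^(−24) = 0.085915
PMT = $5,000.00 × (0.045/12) / 0.085915
PMT = $218.24 per month

PMT = PV × r / (1-(1+r)^(-n)) = $218.24/month


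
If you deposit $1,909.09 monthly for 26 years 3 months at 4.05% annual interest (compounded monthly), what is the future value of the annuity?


Future value of an ordinary annuity: FV = PMT × ((1 + r)^n − 1) / r
Monthly rate r = 0.0405/12 = 0.003375, n = 315
FV = $1,909.09 × ((1 + 0.0405/12)^315 − 1) / (0.0405/12)
FV = $1,909.09 × 560.067223
FV = $1,069,218.73

FV = PMT × ((1+r)^n - 1)/r = $1,069,218.73


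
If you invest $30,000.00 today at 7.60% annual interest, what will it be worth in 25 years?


Future value formula: FV = PV × (1 + r)^t
FV = $30,000.00 × (1 + 0.076)^25
FV = $30,000.00 × 6.241756
FV = $187,252.68

FV = PV × (1 + r)^t = $187,252.68


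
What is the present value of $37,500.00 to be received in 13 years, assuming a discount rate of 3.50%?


Present value formula: PV = FV / (1 + r)^t
PV = $37,500.00 / (1 + 0.035)^13
PV = $37,500.00 / 1.563956
PV = $23,977.66

PV = FV / (1 + r)^t = $23,977.66


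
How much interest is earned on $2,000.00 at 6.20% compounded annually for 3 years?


Compound interest earned = final amount − principal.
A = P(1 + r/n)^(nt) = $2,000.00 × (1 + 0.062/1)^(1 × 3) = $2,395.54
Interest = A − P = $2,395.54 − $2,000.00 = $395.54

Interest = A - P = $395.54


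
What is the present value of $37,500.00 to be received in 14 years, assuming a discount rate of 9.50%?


Present value formula: PV = FV / (1 + r)^t
PV = $37,500.00 / (1 + 0.095)^14
PV = $37,500.00 / 3.562851
PV = $10,525.28

PV = FV / (1 + r)^t = $10,525.28


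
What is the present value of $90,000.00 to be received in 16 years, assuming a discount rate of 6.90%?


Present value formula: PV = FV / (1 + r)^t
PV = $90,000.00 / (1 + 0.069)^16
PV = $90,000.00 / 2.9083273
PV = $30,945.62

PV = FV / (1 + r)^t = $30,945.62


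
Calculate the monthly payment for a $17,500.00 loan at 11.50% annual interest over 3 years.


Loan payment formula: PMT = PV × r / (1 − (1 + r)^(−n))
Monthly rate r = 0.115/12 ≈ 0.00958333, n = 36 months
Denominator: 1 − (1 + 0.115/12)^(−36) = 0.290615
PMT = $17,500.00 × (0.115/12) / 0.290615
PMT = $577.08 per month

PMT = PV × r / (1-(1+r)^(-n)) = $577.08/month


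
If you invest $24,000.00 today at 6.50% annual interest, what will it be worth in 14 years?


Future value formula: FV = PV × (1 + r)^t
FV = $24,000.00 × (1 + 0.065)^14
FV = $24,000.00 × 2.414874
FV = $57,956.98

FV = PV × (1 + r)^t = $57,956.98


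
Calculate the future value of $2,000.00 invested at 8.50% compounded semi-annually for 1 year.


Compound interest formula: A = P(1 + r/n)^(nt)
A = $2,000.00 × (1 + 0.085/2)^(2 × 1)
Growth factor: (1 + 0.085/2)^2 = 1.086806
A = $2,000.00 × 1.086806
A = $2,173.61

A = P(1 + r/n)^(nt) = $2,173.61


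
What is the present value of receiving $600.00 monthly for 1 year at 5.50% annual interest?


Present value of an ordinary annuity: PV = PMT × (1 − (1 + r)^(−n)) / r
Monthly rate r = 0.055/12 ≈ 0.00458333, n = 12
PV = $600.00 × (1 − (1 + 0.055/12)^(−12)) / (0.055/12)
PV = $600.00 × 11.650017
PV = $6,990.01

PV = PMT × (1-(1+r)^(-n))/r = $6,990.01


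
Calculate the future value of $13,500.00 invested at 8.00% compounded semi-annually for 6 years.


Compound interest formula: A = P(1 + r/n)^(nt)
A = $13,500.00 × (1 + 0.08/2)^(2 × 6)
Growth factor: (1 + 0.08/2)^12 = 1.601032
A = $13,500.00 × 1.601032
A = $21,613.93

A = P(1 + r/n)^(nt) = $21,613.93


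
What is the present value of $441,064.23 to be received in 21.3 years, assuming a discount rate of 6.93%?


Present value formula: PV = FV / (1 + r)^t
PV = $441,064.23 / (1 + 0.0693)^21.3
PV = $441,064.23 / 4.166974
PV = $105,847.61

PV = FV / (1 + r)^t = $105,847.61


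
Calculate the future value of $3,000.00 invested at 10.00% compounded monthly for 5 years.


Compound interest formula: A = P(1 + r/n)^(nt)
A = $3,000.00 × (1 + 0.1/12)^(12 × 5)
Growth factor: (1 + 0.1/12)^60 = 1.645309
A = $3,000.00 × 1.645309
A = $4,935.93

A = P(1 + r/n)^(nt) = $4,935.93


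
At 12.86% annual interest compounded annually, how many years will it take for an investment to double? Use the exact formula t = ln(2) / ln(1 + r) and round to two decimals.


Doubling condition: (1 + r)^t = 2
Take ln of both sides: t × ln(1 + r) = ln(2)
t = ln(2) / ln(1 + r)
t = 0.693147 / 0.120978
t = 5.73

t = ln(2) / ln(1 + r) = 5.73 years


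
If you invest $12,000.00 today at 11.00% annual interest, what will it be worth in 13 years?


Future value formula: FV = PV × (1 + r)^t
FV = $12,000.00 × (1 + 0.11)^13
FV = $12,000.00 × 3.883280
FV = $46,599.36

FV = PV × (1 + r)^t = $46,599.36


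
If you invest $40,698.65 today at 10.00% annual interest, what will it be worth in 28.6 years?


Future value formula: FV = PV × (1 + r)^t
FV = $40,698.65 × (1 + 0.1)^28.6
FV = $40,698.65 × 15.2697102
FV = $621,456.59

FV = PV × (1 + r)^t = $621,456.59


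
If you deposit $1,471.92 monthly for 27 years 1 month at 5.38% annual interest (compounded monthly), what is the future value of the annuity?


Future value of an ordinary annuity: FV = PMT × ((1 + r)^n − 1) / r
Monthly rate r = 0.0538/12 ≈ 0.00448333, n = 325
FV = $1,471.92 × ((1 + 0.0538/12)^325 − 1) / (0.0538/12)
FV = $1,471.92 × 731.4780046
FV = $1,076,677.10

FV = PMT × ((1+r)^n - 1)/r = $1,076,677.10


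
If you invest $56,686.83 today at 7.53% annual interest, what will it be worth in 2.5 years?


Future value formula: FV = PV × (1 + r)^t
FV = $56,686.83 × (1 + 0.0753)^2.5
FV = $56,686.83 × 1.1990136
FV = $67,968.28

FV = PV × (1 + r)^t = $67,968.28


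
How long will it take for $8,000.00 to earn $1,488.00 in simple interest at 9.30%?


Rearrange the simple interest formula for t:
I = P × r × t  ⇒  t = I / (P × r)
t = $1,488.00 / ($8,000.00 × 0.093)
t = 2

t = I/(P×r) = 2 years


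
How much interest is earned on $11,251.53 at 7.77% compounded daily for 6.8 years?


Compound interest earned = final amount − principal.
A = P(1 + r/n)^(nt) = $11,251.53 × (1 + 0.0777/365)^(365 × 6.8) = $19,083.19
Interest = A − P = $19,083.19 − $11,251.53 = $7,831.66

Interest = A - P = $7,831.66


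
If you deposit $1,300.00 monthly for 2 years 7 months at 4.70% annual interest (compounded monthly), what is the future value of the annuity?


Future value of an ordinary annuity: FV = PMT × ((1 + r)^n − 1) / r
Monthly rate r = 0.047/12 ≈ 0.00391667, n = 31
FV = $1,300.00 × ((1 + 0.047/12)^31 − 1) / (0.047/12)
FV = $1,300.00 × 32.892136
FV = $42,759.78

FV = PMT × ((1+r)^n - 1)/r = $42,759.78


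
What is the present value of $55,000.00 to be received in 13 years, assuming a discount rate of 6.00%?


Present value formula: PV = FV / (1 + r)^t
PV = $55,000.00 / (1 + 0.06)^13
PV = $55,000.00 / 2.132928
PV = $25,786.15

PV = FV / (1 + r)^t = $25,786.15


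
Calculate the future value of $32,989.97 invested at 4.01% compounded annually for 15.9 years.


Compound interest formula: A = P(1 + r/n)^(nt)
A = $32,989.97 × (1 + 0.0401/1)^(1 × 15.9)
Growth factor: (1 + 0.0401/1)^15.9 = 1.868504
A = $32,989.97 × 1.868504
A = $61,641.89

A = P(1 + r/n)^(nt) = $61,641.89


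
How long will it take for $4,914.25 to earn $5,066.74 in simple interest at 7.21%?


Rearrange the simple interest formula for t:
I = P × r × t  ⇒  t = I / (P × r)
t = $5,066.74 / ($4,914.25 × 0.0721)
t = 14.3

t = I/(P×r) = 14.3 years


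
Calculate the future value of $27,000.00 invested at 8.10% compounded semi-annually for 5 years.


Compound interest formula: A = P(1 + r/n)^(nt)
A = $27,000.00 × (1 + 0.081/2)^(2 × 5)
Growth factor: (1 + 0.081/2)^10 = 1.4873763
A = $27,000.00 × 1.4873763
A = $40,159.16

A = P(1 + r/n)^(nt) = $40,159.16


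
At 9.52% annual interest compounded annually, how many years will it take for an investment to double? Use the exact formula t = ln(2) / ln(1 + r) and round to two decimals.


Doubling condition: (1 + r)^t = 2
Take ln of both sides: t × ln(1 + r) = ln(2)
t = ln(2) / ln(1 + r)
t = 0.693147 / 0.090937
t = 7.62

t = ln(2) / ln(1 + r) = 7.62 years


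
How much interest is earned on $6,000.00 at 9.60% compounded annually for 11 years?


Compound interest earned = final amount − principal.
A = P(1 + r/n)^(nt) = $6,000.00 × (1 + 0.096/1)^(1 × 11) = $16,446.27
Interest = A − P = $16,446.27 − $6,000.00 = $10,446.27

Interest = A - P = $10,446.27


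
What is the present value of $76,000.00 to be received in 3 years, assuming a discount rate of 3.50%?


Present value formula: PV = FV / (1 + r)^t
PV = $76,000.00 / (1 + 0.035)^3
PV = $76,000.00 / 1.10871787
PV = $68,547.65

PV = FV / (1 + r)^t = $68,547.65


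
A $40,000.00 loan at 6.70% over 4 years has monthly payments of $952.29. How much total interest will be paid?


Total paid over the life of the loan = PMT × n.
Total paid = $952.29 × 48 = $45,709.92
Total interest = total paid − principal = $45,709.92 − $40,000.00 = $5,709.92

Total interest = (PMT × n) - PV = $5,709.92


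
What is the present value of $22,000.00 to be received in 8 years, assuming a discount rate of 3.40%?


Present value formula: PV = FV / (1 + r)^t
PV = $22,000.00 / (1 + 0.034)^8
PV = $22,000.00 / 1.3066652
PV = $16,836.75

PV = FV / (1 + r)^t = $16,836.75


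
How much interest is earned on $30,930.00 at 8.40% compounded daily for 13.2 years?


Compound interest earned = final amount − principal.
A = P(1 + r/n)^(nt) = $30,930.00 × (1 + 0.084/365)^(365 × 13.2) = $93,728.19
Interest = A − P = $93,728.19 − $30,930.00 = $62,798.19

Interest = A - P = $62,798.19


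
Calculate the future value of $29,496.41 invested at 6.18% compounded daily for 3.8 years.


Compound interest formula: A = P(1 + r/n)^(nt)
A = $29,496.41 × (1 + 0.0618/365)^(365 × 3.8)
Growth factor: (1 + 0.0618/365)^1387 = 1.2646813
A = $29,496.41 × 1.2646813
A = $37,303.56

A = P(1 + r/n)^(nt) = $37,303.56


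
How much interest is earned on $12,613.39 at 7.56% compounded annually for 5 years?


Compound interest earned = final amount − principal.
A = P(1 + r/n)^(nt) = $12,613.39 × (1 + 0.0756/1)^(1 × 5) = $18,158.74
Interest = A − P = $18,158.74 − $12,613.39 = $5,545.35

Interest = A - P = $5,545.35


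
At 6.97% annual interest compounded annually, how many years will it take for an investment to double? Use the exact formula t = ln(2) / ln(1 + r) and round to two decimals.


Doubling condition: (1 + r)^t = 2
Take ln of both sides: t × ln(1 + r) = ln(2)
t = ln(2) / ln(1 + r)
t = 0.693147 / 0.067378
t = 10.29

t = ln(2) / ln(1 + r) = 10.29 years


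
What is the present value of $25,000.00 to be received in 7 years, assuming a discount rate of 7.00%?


Present value formula: PV = FV / (1 + r)^t
PV = $25,000.00 / (1 + 0.07)^7
PV = $25,000.00 / 1.6057815
PV = $15,568.74

PV = FV / (1 + r)^t = $15,568.74


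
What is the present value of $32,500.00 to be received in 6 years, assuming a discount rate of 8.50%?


Present value formula: PV = FV / (1 + r)^t
PV = $32,500.00 / (1 + 0.085)^6
PV = $32,500.00 / 1.6314675
PV = $19,920.72

PV = FV / (1 + r)^t = $19,920.72


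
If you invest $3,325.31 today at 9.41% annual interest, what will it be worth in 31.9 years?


Future value formula: FV = PV × (1 + r)^t
FV = $3,325.31 × (1 + 0.0941)^31.9
FV = $3,325.31 × 17.616469
FV = $58,580.22

FV = PV × (1 + r)^t = $58,580.22


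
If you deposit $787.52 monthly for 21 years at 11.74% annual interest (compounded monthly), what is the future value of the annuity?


Future value of an ordinary annuity: FV = PMT × ((1 + r)^n − 1) / r
Monthly rate r = 0.1174/12 ≈ 0.00978333, n = 252
FV = $787.52 × ((1 + 0.1174/12)^252 − 1) / (0.1174/12)
FV = $787.52 × 1086.339908
FV = $855,514.40

FV = PMT × ((1+r)^n - 1)/r = $855,514.40


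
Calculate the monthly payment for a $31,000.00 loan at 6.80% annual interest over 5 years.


Loan payment formula: PMT = PV × r / (1 − (1 + r)^(−n))
Monthly rate r = 0.068/12 ≈ 0.00566667, n = 60 months
Denominator: 1 − (1 + 0.068/12)^(−60) = 0.287546
PMT = $31,000.00 × (0.068/12) / 0.287546
PMT = $610.92 per month

PMT = PV × r / (1-(1+r)^(-n)) = $610.92/month


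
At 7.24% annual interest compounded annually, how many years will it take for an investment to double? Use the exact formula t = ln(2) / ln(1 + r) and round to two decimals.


Doubling condition: (1 + r)^t = 2
Take ln of both sides: t × ln(1 + r) = ln(2)
t = ln(2) / ln(1 + r)
t = 0.693147 / 0.069899
t = 9.92

t = ln(2) / ln(1 + r) = 9.92 years


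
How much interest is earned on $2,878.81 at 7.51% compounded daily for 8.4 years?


Compound interest earned = final amount − principal.
A = P(1 + r/n)^(nt) = $2,878.81 × (1 + 0.0751/365)^(365 × 8.4) = $5,409.48
Interest = A − P = $5,409.48 − $2,878.81 = $2,530.67

Interest = A - P = $2,530.67


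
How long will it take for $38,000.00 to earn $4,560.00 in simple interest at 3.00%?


Rearrange the simple interest formula for t:
I = P × r × t  ⇒  t = I / (P × r)
t = $4,560.00 / ($38,000.00 × 0.03)
t = 4

t = I/(P×r) = 4 years


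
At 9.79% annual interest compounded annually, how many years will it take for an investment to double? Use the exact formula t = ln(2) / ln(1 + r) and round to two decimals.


Doubling condition: (1 + r)^t = 2
Take ln of both sides: t × ln(1 + r) = ln(2)
t = ln(2) / ln(1 + r)
t = 0.693147 / 0.093399
t = 7.42

t = ln(2) / ln(1 + r) = 7.42 years


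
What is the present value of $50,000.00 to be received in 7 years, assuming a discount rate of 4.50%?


Present value formula: PV = FV / (1 + r)^t
PV = $50,000.00 / (1 + 0.045)^7
PV = $50,000.00 / 1.360862
PV = $36,741.42

PV = FV / (1 + r)^t = $36,741.42


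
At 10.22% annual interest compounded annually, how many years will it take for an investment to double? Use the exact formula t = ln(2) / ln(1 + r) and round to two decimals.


Doubling condition: (1 + r)^t = 2
Take ln of both sides: t × ln(1 + r) = ln(2)
t = ln(2) / ln(1 + r)
t = 0.693147 / 0.097308
t = 7.12

t = ln(2) / ln(1 + r) = 7.12 years


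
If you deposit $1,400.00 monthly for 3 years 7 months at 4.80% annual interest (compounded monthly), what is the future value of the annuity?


Future value of an ordinary annuity: FV = PMT × ((1 + r)^n − 1) / r
Monthly rate r = 0.048/12 = 0.004, n = 43
FV = $1,400.00 × ((1 + 0.048/12)^43 − 1) / (0.048/12)
FV = $1,400.00 × 46.817607
FV = $65,544.65

FV = PMT × ((1+r)^n - 1)/r = $65,544.65


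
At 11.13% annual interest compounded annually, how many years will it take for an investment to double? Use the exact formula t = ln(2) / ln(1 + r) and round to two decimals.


Doubling condition: (1 + r)^t = 2
Take ln of both sides: t × ln(1 + r) = ln(2)
t = ln(2) / ln(1 + r)
t = 0.693147 / 0.105531
t = 6.57

t = ln(2) / ln(1 + r) = 6.57 years


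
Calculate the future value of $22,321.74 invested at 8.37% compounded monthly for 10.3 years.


Compound interest formula: A = P(1 + r/n)^(nt)
A = $22,321.74 × (1 + 0.0837/12)^(12 × 10.3)
Growth factor: (1 + 0.0837/12)^123.6 = 2.361076
A = $22,321.74 × 2.361076
A = $52,703.32

A = P(1 + r/n)^(nt) = $52,703.32


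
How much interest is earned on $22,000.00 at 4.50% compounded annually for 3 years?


Compound interest earned = final amount − principal.
A = P(1 + r/n)^(nt) = $22,000.00 × (1 + 0.045/1)^(1 × 3) = $25,105.65
Interest = A − P = $25,105.65 − $22,000.00 = $3,105.65

Interest = A - P = $3,105.65


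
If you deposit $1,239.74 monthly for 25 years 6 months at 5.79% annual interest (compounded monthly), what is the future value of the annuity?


Future value of an ordinary annuity: FV = PMT × ((1 + r)^n − 1) / r
Monthly rate r = 0.0579/12 = 0.004825, n = 306
FV = $1,239.74 × ((1 + 0.0579/12)^306 − 1) / (0.0579/12)
FV = $1,239.74 × 696.759371
FV = $863,800.46

FV = PMT × ((1+r)^n - 1)/r = $863,800.46


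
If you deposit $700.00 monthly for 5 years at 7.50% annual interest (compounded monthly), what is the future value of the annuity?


Future value of an ordinary annuity: FV = PMT × ((1 + r)^n − 1) / r
Monthly rate r = 0.075/12 = 0.00625, n = 60
FV = $700.00 × ((1 + 0.075/12)^60 − 1) / (0.075/12)
FV = $700.00 × 72.527105
FV = $50,768.97

FV = PMT × ((1+r)^n - 1)/r = $50,768.97


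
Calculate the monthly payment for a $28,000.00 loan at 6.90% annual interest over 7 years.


Loan payment formula: PMT = PV × r / (1 − (1 + r)^(−n))
Monthly rate r = 0.069/12 = 0.00575, n = 84 months
Denominator: 1 − (1 + 0.069/12)^(−84) = 0.382216
PMT = $28,000.00 × (0.069/12) / 0.382216
PMT = $421.23 per month

PMT = PV × r / (1-(1+r)^(-n)) = $421.23/month


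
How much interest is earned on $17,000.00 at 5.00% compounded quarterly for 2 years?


Compound interest earned = final amount − principal.
A = P(1 + r/n)^(nt) = $17,000.00 × (1 + 0.05/4)^(4 × 2) = $18,776.26
Interest = A − P = $18,776.26 − $17,000.00 = $1,776.26

Interest = A - P = $1,776.26


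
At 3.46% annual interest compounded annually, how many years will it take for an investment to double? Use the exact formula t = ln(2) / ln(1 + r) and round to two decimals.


Doubling condition: (1 + r)^t = 2
Take ln of both sides: t × ln(1 + r) = ln(2)
t = ln(2) / ln(1 + r)
t = 0.693147 / 0.034015
t = 20.38

t = ln(2) / ln(1 + r) = 20.38 years


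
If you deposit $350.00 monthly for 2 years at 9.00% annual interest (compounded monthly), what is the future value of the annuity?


Future value of an ordinary annuity: FV = PMT × ((1 + r)^n − 1) / r
Monthly rate r = 0.09/12 = 0.0075, n = 24
FV = $350.00 × ((1 + 0.09/12)^24 − 1) / (0.09/12)
FV = $350.00 × 26.188471
FV = $9,165.96

FV = PMT × ((1+r)^n - 1)/r = $9,165.96


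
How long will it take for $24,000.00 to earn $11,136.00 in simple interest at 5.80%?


Rearrange the simple interest formula for t:
I = P × r × t  ⇒  t = I / (P × r)
t = $11,136.00 / ($24,000.00 × 0.058)
t = 8

t = I/(P×r) = 8 years


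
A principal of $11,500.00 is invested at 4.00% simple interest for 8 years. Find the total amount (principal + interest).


Total amount formula: A = P(1 + rt) = P + P·r·t
Interest: I = P × r × t = $11,500.00 × 0.04 × 8 = $3,680.00
A = P + I = $11,500.00 + $3,680.00 = $15,180.00

A = P + I = P(1 + rt) = $15,180.00


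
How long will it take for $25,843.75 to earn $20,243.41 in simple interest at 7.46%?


Rearrange the simple interest formula for t:
I = P × r × t  ⇒  t = I / (P × r)
t = $20,243.41 / ($25,843.75 × 0.0746)
t = 10.5

t = I/(P×r) = 10.5 years


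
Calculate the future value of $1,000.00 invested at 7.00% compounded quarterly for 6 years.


Compound interest formula: A = P(1 + r/n)^(nt)
A = $1,000.00 × (1 + 0.07/4)^(4 × 6)
Growth factor: (1 + 0.07/4)^24 = 1.516443
A = $1,000.00 × 1.516443
A = $1,516.44

A = P(1 + r/n)^(nt) = $1,516.44


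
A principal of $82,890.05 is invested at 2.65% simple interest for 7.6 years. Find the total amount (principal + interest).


Total amount formula: A = P(1 + rt) = P + P·r·t
Interest: I = P × r × t = $82,890.05 × 0.0265 × 7.6 = $16,694.06
A = P + I = $82,890.05 + $16,694.06 = $99,584.11

A = P + I = P(1 + rt) = $99,584.11


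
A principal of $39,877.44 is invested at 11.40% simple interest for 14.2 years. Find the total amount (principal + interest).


Total amount formula: A = P(1 + rt) = P + P·r·t
Interest: I = P × r × t = $39,877.44 × 0.114 × 14.2 = $64,553.60
A = P + I = $39,877.44 + $64,553.60 = $104,431.04

A = P + I = P(1 + rt) = $104,431.04


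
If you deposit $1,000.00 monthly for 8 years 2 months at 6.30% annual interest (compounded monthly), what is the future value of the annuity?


Future value of an ordinary annuity: FV = PMT × ((1 + r)^n − 1) / r
Monthly rate r = 0.063/12 = 0.00525, n = 98
FV = $1,000.00 × ((1 + 0.063/12)^98 − 1) / (0.063/12)
FV = $1,000.00 × 127.724202
FV = $127,724.20

FV = PMT × ((1+r)^n - 1)/r = $127,724.20


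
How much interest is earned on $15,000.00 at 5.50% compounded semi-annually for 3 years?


Compound interest earned = final amount − principal.
A = P(1 + r/n)^(nt) = $15,000.00 × (1 + 0.055/2)^(2 × 3) = $17,651.53
Interest = A − P = $17,651.53 − $15,000.00 = $2,651.53

Interest = A - P = $2,651.53


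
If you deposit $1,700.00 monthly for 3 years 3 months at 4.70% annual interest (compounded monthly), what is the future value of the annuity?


Future value of an ordinary annuity: FV = PMT × ((1 + r)^n − 1) / r
Monthly rate r = 0.047/12 ≈ 0.00391667, n = 39
FV = $1,700.00 × ((1 + 0.047/12)^39 − 1) / (0.047/12)
FV = $1,700.00 × 42.047525
FV = $71,480.79

FV = PMT × ((1+r)^n - 1)/r = $71,480.79


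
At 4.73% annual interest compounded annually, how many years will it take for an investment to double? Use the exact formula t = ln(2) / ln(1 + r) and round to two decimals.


Doubling condition: (1 + r)^t = 2
Take ln of both sides: t × ln(1 + r) = ln(2)
t = ln(2) / ln(1 + r)
t = 0.693147 / 0.046215
t = 15.00

t = ln(2) / ln(1 + r) = 15.00 years


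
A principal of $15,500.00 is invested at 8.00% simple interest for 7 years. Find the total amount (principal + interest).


Total amount formula: A = P(1 + rt) = P + P·r·t
Interest: I = P × r × t = $15,500.00 × 0.08 × 7 = $8,680.00
A = P + I = $15,500.00 + $8,680.00 = $24,180.00

A = P + I = P(1 + rt) = $24,180.00


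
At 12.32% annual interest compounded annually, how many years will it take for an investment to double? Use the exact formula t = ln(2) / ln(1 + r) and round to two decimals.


Doubling condition: (1 + r)^t = 2
Take ln of both sides: t × ln(1 + r) = ln(2)
t = ln(2) / ln(1 + r)
t = 0.693147 / 0.116182
t = 5.97

t = ln(2) / ln(1 + r) = 5.97 years


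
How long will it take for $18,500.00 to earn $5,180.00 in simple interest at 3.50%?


Rearrange the simple interest formula for t:
I = P × r × t  ⇒  t = I / (P × r)
t = $5,180.00 / ($18,500.00 × 0.035)
t = 8

t = I/(P×r) = 8 years


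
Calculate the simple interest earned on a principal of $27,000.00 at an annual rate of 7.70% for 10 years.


Simple interest formula: I = P × r × t
I = $27,000.00 × 0.077 × 10
I = $20,790.00

I = P × r × t = $20,790.00


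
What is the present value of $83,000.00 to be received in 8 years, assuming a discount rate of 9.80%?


Present value formula: PV = FV / (1 + r)^t
PV = $83,000.00 / (1 + 0.098)^8
PV = $83,000.00 / 2.112607
PV = $39,287.95

PV = FV / (1 + r)^t = $39,287.95


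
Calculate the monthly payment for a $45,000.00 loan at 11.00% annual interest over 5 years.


Loan payment formula: PMT = PV × r / (1 − (1 + r)^(−n))
Monthly rate r = 0.11/12 ≈ 0.00916667, n = 60 months
Denominator: 1 − (1 + 0.11/12)^(−60) = 0.421603
PMT = $45,000.00 × (0.11/12) / 0.421603
PMT = $978.41 per month

PMT = PV × r / (1-(1+r)^(-n)) = $978.41/month


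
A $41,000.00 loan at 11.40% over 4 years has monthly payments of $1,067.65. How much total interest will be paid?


Total paid over the life of the loan = PMT × n.
Total paid = $1,067.65 × 48 = $51,247.20
Total interest = total paid − principal = $51,247.20 − $41,000.00 = $10,247.20

Total interest = (PMT × n) - PV = $10,247.20


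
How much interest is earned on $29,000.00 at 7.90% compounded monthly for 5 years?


Compound interest earned = final amount − principal.
A = P(1 + r/n)^(nt) = $29,000.00 × (1 + 0.079/12)^(12 × 5) = $42,991.45
Interest = A − P = $42,991.45 − $29,000.00 = $13,991.45

Interest = A - P = $13,991.45


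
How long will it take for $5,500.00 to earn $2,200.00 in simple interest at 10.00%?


Rearrange the simple interest formula for t:
I = P × r × t  ⇒  t = I / (P × r)
t = $2,200.00 / ($5,500.00 × 0.1)
t = 4

t = I/(P×r) = 4 years


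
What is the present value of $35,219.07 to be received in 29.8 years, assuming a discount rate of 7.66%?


Present value formula: PV = FV / (1 + r)^t
PV = $35,219.07 / (1 + 0.0766)^29.8
PV = $35,219.07 / 9.020288
PV = $3,904.43

PV = FV / (1 + r)^t = $3,904.43


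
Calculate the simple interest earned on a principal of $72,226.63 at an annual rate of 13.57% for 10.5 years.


Simple interest formula: I = P × r × t
I = $72,226.63 × 0.1357 × 10.5
I = $102,912.11

I = P × r × t = $102,912.11


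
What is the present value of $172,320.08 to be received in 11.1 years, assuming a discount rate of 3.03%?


Present value formula: PV = FV / (1 + r)^t
PV = $172,320.08 / (1 + 0.0303)^11.1
PV = $172,320.08 / 1.39282665
PV = $123,719.69

PV = FV / (1 + r)^t = $123,719.69


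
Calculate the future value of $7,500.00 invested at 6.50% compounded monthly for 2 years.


Compound interest formula: A = P(1 + r/n)^(nt)
A = $7,500.00 × (1 + 0.065/12)^(12 × 2)
Growth factor: (1 + 0.065/12)^24 = 1.138429
A = $7,500.00 × 1.138429
A = $8,538.22

A = P(1 + r/n)^(nt) = $8,538.22


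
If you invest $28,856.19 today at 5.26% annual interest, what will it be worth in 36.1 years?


Future value formula: FV = PV × (1 + r)^t
FV = $28,856.19 × (1 + 0.0526)^36.1
FV = $28,856.19 × 6.363668
FV = $183,631.21

FV = PV × (1 + r)^t = $183,631.21


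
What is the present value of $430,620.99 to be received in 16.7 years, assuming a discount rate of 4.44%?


Present value formula: PV = FV / (1 + r)^t
PV = $430,620.99 / (1 + 0.0444)^16.7
PV = $430,620.99 / 2.0657445
PV = $208,458.01

PV = FV / (1 + r)^t = $208,458.01


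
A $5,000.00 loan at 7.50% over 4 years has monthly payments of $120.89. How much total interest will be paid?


Total paid over the life of the loan = PMT × n.
Total paid = $120.89 × 48 = $5,802.72
Total interest = total paid − principal = $5,802.72 − $5,000.00 = $802.72

Total interest = (PMT × n) - PV = $802.72


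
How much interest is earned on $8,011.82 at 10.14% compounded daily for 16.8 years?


Compound interest earned = final amount − principal.
A = P(1 + r/n)^(nt) = $8,011.82 × (1 + 0.1014/365)^(365 × 16.8) = $44,000.52
Interest = A − P = $44,000.52 − $8,011.82 = $35,988.70

Interest = A - P = $35,988.70


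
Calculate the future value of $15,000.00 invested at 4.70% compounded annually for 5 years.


Compound interest formula: A = P(1 + r/n)^(nt)
A = $15,000.00 × (1 + 0.047/1)^(1 × 5)
Growth factor: (1 + 0.047/1)^5 = 1.2581529
A = $15,000.00 × 1.2581529
A = $18,872.29

A = P(1 + r/n)^(nt) = $18,872.29


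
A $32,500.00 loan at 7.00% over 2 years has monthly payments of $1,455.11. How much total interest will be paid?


Total paid over the life of the loan = PMT × n.
Total paid = $1,455.11 × 24 = $34,922.64
Total interest = total paid − principal = $34,922.64 − $32,500.00 = $2,422.64

Total interest = (PMT × n) - PV = $2,422.64


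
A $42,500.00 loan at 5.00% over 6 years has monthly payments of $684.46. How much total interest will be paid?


Total paid over the life of the loan = PMT × n.
Total paid = $684.46 × 72 = $49,281.12
Total interest = total paid − principal = $49,281.12 − $42,500.00 = $6,781.12

Total interest = (PMT × n) - PV = $6,781.12


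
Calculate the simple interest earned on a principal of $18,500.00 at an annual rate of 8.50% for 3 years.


Simple interest formula: I = P × r × t
I = $18,500.00 × 0.085 × 3
I = $4,717.50

I = P × r × t = $4,717.50


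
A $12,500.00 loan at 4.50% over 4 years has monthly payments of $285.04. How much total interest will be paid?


Total paid over the life of the loan = PMT × n.
Total paid = $285.04 × 48 = $13,681.92
Total interest = total paid − principal = $13,681.92 − $12,500.00 = $1,181.92

Total interest = (PMT × n) - PV = $1,181.92


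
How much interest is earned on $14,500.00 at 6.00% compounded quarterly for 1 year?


Compound interest earned = final amount − principal.
A = P(1 + r/n)^(nt) = $14,500.00 × (1 + 0.06/4)^(4 × 1) = $15,389.77
Interest = A − P = $15,389.77 − $14,500.00 = $889.77

Interest = A - P = $889.77


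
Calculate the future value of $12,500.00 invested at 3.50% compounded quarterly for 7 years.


Compound interest formula: A = P(1 + r/n)^(nt)
A = $12,500.00 × (1 + 0.035/4)^(4 × 7)
Growth factor: (1 + 0.035/4)^28 = 1.276261
A = $12,500.00 × 1.276261
A = $15,953.26

A = P(1 + r/n)^(nt) = $15,953.26


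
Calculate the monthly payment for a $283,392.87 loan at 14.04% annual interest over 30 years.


Loan payment formula: PMT = PV × r / (1 − (1 + r)^(−n))
Monthly rate r = 0.1404/12 = 0.0117, n = 360 months
Denominator: 1 − (1 + 0.1404/12)^(−360) = 0.9848166
PMT = $283,392.87 × (0.1404/12) / 0.9848166
PMT = $3,366.82 per month

PMT = PV × r / (1-(1+r)^(-n)) = $3,366.82/month
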